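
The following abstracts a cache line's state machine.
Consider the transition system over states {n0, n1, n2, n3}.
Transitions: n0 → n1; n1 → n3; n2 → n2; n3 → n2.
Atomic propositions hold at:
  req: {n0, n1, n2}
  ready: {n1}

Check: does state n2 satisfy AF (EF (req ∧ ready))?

Sat(req ∧ ready) = {n1}
EF (req ∧ ready): least fixpoint, start Z0 = {n1}, add states with some successor in Z. Z1 = {n0, n1}; fixed.
Sat(EF (req ∧ ready)) = {n0, n1}
AF (EF (req ∧ ready)): least fixpoint, start Z0 = {n0, n1}, add states with every successor in Z. Already a fixed point.
Sat(AF (EF (req ∧ ready))) = {n0, n1}
n2 ∉ Sat(AF (EF (req ∧ ready))) = {n0, n1}, so the formula does not hold at n2.

No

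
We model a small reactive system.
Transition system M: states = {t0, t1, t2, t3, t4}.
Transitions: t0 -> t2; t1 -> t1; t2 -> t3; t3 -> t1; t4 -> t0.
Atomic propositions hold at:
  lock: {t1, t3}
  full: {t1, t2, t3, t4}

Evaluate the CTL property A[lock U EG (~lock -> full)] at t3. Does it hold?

Yes

Sat(~lock) = {t0, t2, t4}
Sat(~lock -> full) = {t1, t2, t3, t4}
EG (~lock -> full): greatest fixpoint, start Z0 = {t1, t2, t3, t4}, keep only states in Sat with some successor in Z. Z1 = {t1, t2, t3}; fixed.
Sat(EG (~lock -> full)) = {t1, t2, t3}
A[lock U EG (~lock -> full)]: least fixpoint, start Z0 = Sat(EG (~lock -> full)) = {t1, t2, t3}, add states in Sat(lock) with every successor in Z. Already a fixed point.
Sat(A[lock U EG (~lock -> full)]) = {t1, t2, t3}
t3 ∈ Sat(A[lock U EG (~lock -> full)]) = {t1, t2, t3}, so the formula holds at t3.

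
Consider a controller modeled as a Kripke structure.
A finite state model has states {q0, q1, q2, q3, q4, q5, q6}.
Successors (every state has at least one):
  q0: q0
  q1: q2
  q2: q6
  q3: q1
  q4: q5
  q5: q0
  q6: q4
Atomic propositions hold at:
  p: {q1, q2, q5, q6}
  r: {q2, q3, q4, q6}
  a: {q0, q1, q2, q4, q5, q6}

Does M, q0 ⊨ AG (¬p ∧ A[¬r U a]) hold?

Yes

Sat(¬p) = {q0, q3, q4}
Sat(¬r) = {q0, q1, q5}
A[¬r U a]: least fixpoint, start Z0 = Sat(a) = {q0, q1, q2, q4, q5, q6}, add states in Sat(¬r) with every successor in Z. Already a fixed point.
Sat(A[¬r U a]) = {q0, q1, q2, q4, q5, q6}
Sat(¬p ∧ A[¬r U a]) = {q0, q4}
AG (¬p ∧ A[¬r U a]): greatest fixpoint, start Z0 = {q0, q4}, keep only states in Sat with every successor in Z. Z1 = {q0}; fixed.
Sat(AG (¬p ∧ A[¬r U a])) = {q0}
q0 ∈ Sat(AG (¬p ∧ A[¬r U a])) = {q0}, so the formula holds at q0.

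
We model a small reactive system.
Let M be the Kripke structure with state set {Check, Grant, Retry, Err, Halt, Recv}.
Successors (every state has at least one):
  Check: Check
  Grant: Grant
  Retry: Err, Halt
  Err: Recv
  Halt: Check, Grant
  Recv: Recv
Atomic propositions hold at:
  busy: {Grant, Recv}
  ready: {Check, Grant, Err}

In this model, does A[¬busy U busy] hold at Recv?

Yes

Sat(¬busy) = {Check, Retry, Err, Halt}
A[¬busy U busy]: least fixpoint, start Z0 = Sat(busy) = {Grant, Recv}, add states in Sat(¬busy) with every successor in Z. Z1 = {Grant, Err, Recv}; fixed.
Sat(A[¬busy U busy]) = {Grant, Err, Recv}
Recv ∈ Sat(A[¬busy U busy]) = {Grant, Err, Recv}, so the formula holds at Recv.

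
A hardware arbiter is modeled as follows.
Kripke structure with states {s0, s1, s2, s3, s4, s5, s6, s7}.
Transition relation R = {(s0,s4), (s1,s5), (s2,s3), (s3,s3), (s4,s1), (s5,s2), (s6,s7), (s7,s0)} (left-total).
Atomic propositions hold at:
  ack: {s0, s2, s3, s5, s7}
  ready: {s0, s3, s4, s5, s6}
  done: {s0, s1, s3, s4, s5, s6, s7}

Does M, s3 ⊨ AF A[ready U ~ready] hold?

Sat(~ready) = {s1, s2, s7}
A[ready U ~ready]: least fixpoint, start Z0 = Sat(~ready) = {s1, s2, s7}, add states in Sat(ready) with every successor in Z. Z1 = {s1, s2, s4, s5, s6, s7}; Z2 = {s0, s1, s2, s4, s5, s6, s7}; fixed.
Sat(A[ready U ~ready]) = {s0, s1, s2, s4, s5, s6, s7}
AF A[ready U ~ready]: least fixpoint, start Z0 = {s0, s1, s2, s4, s5, s6, s7}, add states with every successor in Z. Already a fixed point.
Sat(AF A[ready U ~ready]) = {s0, s1, s2, s4, s5, s6, s7}
s3 ∉ Sat(AF A[ready U ~ready]) = {s0, s1, s2, s4, s5, s6, s7}, so the formula does not hold at s3.

No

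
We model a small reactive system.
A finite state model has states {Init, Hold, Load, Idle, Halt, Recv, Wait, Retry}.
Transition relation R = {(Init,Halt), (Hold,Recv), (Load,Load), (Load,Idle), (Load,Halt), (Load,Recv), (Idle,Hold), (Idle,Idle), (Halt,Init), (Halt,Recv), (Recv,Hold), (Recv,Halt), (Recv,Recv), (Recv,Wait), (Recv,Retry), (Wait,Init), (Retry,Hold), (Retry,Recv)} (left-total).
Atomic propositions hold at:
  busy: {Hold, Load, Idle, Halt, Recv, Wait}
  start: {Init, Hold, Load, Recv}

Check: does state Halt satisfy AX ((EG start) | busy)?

EG start: greatest fixpoint, start Z0 = {Init, Hold, Load, Recv}, keep only states in Sat with some successor in Z. Z1 = {Hold, Load, Recv}; fixed.
Sat(EG start) = {Hold, Load, Recv}
Sat((EG start) | busy) = {Hold, Load, Idle, Halt, Recv, Wait}
Sat(AX ((EG start) | busy)) = {s : every successor in {Hold, Load, Idle, Halt, Recv, Wait}} = {Init, Hold, Load, Idle, Retry}
Halt ∉ Sat(AX ((EG start) | busy)) = {Init, Hold, Load, Idle, Retry}, so the formula does not hold at Halt.

No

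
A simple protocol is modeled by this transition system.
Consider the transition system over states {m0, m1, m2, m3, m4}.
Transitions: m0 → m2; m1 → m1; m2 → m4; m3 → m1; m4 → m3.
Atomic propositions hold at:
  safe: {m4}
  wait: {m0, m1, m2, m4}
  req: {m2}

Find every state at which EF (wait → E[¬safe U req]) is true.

{m0, m2, m3, m4}

Sat(¬safe) = {m0, m1, m2, m3}
E[¬safe U req]: least fixpoint, start Z0 = Sat(req) = {m2}, add states in Sat(¬safe) with some successor in Z. Z1 = {m0, m2}; fixed.
Sat(E[¬safe U req]) = {m0, m2}
Sat(wait → E[¬safe U req]) = {m0, m2, m3}
EF (wait → E[¬safe U req]): least fixpoint, start Z0 = {m0, m2, m3}, add states with some successor in Z. Z1 = {m0, m2, m3, m4}; fixed.
Sat(EF (wait → E[¬safe U req])) = {m0, m2, m3, m4}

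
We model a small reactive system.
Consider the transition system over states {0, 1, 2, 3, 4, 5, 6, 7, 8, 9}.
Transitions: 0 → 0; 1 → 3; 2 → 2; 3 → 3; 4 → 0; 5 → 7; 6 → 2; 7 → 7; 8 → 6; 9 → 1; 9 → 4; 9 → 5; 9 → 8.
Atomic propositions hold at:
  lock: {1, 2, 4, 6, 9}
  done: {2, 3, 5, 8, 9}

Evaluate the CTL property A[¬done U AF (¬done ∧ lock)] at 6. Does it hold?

Yes

Sat(¬done) = {0, 1, 4, 6, 7}
Sat(¬done ∧ lock) = {1, 4, 6}
AF (¬done ∧ lock): least fixpoint, start Z0 = {1, 4, 6}, add states with every successor in Z. Z1 = {1, 4, 6, 8}; fixed.
Sat(AF (¬done ∧ lock)) = {1, 4, 6, 8}
A[¬done U AF (¬done ∧ lock)]: least fixpoint, start Z0 = Sat(AF (¬done ∧ lock)) = {1, 4, 6, 8}, add states in Sat(¬done) with every successor in Z. Already a fixed point.
Sat(A[¬done U AF (¬done ∧ lock)]) = {1, 4, 6, 8}
6 ∈ Sat(A[¬done U AF (¬done ∧ lock)]) = {1, 4, 6, 8}, so the formula holds at 6.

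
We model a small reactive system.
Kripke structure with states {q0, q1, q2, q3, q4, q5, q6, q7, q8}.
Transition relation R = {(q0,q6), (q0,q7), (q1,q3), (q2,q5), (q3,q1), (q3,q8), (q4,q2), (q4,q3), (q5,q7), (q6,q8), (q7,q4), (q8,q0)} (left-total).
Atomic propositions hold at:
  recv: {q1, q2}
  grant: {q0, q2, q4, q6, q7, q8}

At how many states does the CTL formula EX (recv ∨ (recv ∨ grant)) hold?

Sat(recv ∨ grant) = {q0, q1, q2, q4, q6, q7, q8}
Sat(recv ∨ (recv ∨ grant)) = {q0, q1, q2, q4, q6, q7, q8}
Sat(EX (recv ∨ (recv ∨ grant))) = {s : some successor in {q0, q1, q2, q4, q6, q7, q8}} = {q0, q3, q4, q5, q6, q7, q8}
|Sat(EX (recv ∨ (recv ∨ grant)))| = |{q0, q3, q4, q5, q6, q7, q8}| = 7.

7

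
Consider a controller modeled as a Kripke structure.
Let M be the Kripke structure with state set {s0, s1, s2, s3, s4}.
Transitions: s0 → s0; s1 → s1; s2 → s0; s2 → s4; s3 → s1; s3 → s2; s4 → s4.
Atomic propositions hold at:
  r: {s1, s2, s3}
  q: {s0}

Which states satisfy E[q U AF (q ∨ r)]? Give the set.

{s0, s1, s2, s3}

Sat(q ∨ r) = {s0, s1, s2, s3}
AF (q ∨ r): least fixpoint, start Z0 = {s0, s1, s2, s3}, add states with every successor in Z. Already a fixed point.
Sat(AF (q ∨ r)) = {s0, s1, s2, s3}
E[q U AF (q ∨ r)]: least fixpoint, start Z0 = Sat(AF (q ∨ r)) = {s0, s1, s2, s3}, add states in Sat(q) with some successor in Z. Already a fixed point.
Sat(E[q U AF (q ∨ r)]) = {s0, s1, s2, s3}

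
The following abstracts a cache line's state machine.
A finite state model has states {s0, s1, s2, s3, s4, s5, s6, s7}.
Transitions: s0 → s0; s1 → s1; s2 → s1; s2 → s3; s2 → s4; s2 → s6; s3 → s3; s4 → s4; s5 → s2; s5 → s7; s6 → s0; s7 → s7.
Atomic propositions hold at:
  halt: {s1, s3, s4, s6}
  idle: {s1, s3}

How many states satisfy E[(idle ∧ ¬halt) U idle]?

Sat(¬halt) = {s0, s2, s5, s7}
Sat(idle ∧ ¬halt) = ∅
E[(idle ∧ ¬halt) U idle]: least fixpoint, start Z0 = Sat(idle) = {s1, s3}, add states in Sat(idle ∧ ¬halt) with some successor in Z. Already a fixed point.
Sat(E[(idle ∧ ¬halt) U idle]) = {s1, s3}
|Sat(E[(idle ∧ ¬halt) U idle])| = |{s1, s3}| = 2.

2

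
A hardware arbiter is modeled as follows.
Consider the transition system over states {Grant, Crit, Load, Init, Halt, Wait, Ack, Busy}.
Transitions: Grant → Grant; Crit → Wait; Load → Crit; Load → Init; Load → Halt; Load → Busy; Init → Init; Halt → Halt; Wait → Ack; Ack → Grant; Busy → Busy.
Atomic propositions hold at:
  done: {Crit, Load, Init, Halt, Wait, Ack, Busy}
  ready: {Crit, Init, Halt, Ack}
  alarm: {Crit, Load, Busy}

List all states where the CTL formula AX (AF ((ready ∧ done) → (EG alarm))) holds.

{Grant, Crit, Wait, Ack, Busy}

Sat(ready ∧ done) = {Crit, Init, Halt, Ack}
EG alarm: greatest fixpoint, start Z0 = {Crit, Load, Busy}, keep only states in Sat with some successor in Z. Z1 = {Load, Busy}; fixed.
Sat(EG alarm) = {Load, Busy}
Sat((ready ∧ done) → (EG alarm)) = {Grant, Load, Wait, Busy}
AF ((ready ∧ done) → (EG alarm)): least fixpoint, start Z0 = {Grant, Load, Wait, Busy}, add states with every successor in Z. Z1 = {Grant, Crit, Load, Wait, Ack, Busy}; fixed.
Sat(AF ((ready ∧ done) → (EG alarm))) = {Grant, Crit, Load, Wait, Ack, Busy}
Sat(AX (AF ((ready ∧ done) → (EG alarm)))) = {s : every successor in {Grant, Crit, Load, Wait, Ack, Busy}} = {Grant, Crit, Wait, Ack, Busy}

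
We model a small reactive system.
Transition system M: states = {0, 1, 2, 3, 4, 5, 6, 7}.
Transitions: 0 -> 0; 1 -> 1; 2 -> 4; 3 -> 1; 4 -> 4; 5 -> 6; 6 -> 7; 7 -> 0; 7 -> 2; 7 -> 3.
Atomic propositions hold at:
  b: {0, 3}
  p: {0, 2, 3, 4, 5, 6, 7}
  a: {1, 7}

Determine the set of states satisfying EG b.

{0}

EG b: greatest fixpoint, start Z0 = {0, 3}, keep only states in Sat with some successor in Z. Z1 = {0}; fixed.
Sat(EG b) = {0}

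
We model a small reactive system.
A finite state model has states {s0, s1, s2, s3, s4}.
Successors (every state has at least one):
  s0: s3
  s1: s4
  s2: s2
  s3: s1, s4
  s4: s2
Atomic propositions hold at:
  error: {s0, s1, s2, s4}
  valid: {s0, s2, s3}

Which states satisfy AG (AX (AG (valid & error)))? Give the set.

{s2, s4}

Sat(valid & error) = {s0, s2}
AG (valid & error): greatest fixpoint, start Z0 = {s0, s2}, keep only states in Sat with every successor in Z. Z1 = {s2}; fixed.
Sat(AG (valid & error)) = {s2}
Sat(AX (AG (valid & error))) = {s : every successor in {s2}} = {s2, s4}
AG (AX (AG (valid & error))): greatest fixpoint, start Z0 = {s2, s4}, keep only states in Sat with every successor in Z. Already a fixed point.
Sat(AG (AX (AG (valid & error)))) = {s2, s4}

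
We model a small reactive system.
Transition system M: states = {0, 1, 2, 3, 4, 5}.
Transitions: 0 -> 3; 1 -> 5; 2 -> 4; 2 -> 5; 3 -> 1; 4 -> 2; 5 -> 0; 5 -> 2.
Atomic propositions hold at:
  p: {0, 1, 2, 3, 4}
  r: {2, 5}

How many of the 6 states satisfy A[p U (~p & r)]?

Sat(~p) = {5}
Sat(~p & r) = {5}
A[p U (~p & r)]: least fixpoint, start Z0 = Sat((~p & r)) = {5}, add states in Sat(p) with every successor in Z. Z1 = {1, 5}; Z2 = {1, 3, 5}; Z3 = {0, 1, 3, 5}; fixed.
Sat(A[p U (~p & r)]) = {0, 1, 3, 5}
|Sat(A[p U (~p & r)])| = |{0, 1, 3, 5}| = 4.

4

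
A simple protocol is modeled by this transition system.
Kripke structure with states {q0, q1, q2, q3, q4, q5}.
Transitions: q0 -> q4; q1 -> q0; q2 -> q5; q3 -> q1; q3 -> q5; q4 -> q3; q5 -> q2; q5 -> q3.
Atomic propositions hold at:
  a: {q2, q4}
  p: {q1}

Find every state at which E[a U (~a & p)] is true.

Sat(~a) = {q0, q1, q3, q5}
Sat(~a & p) = {q1}
E[a U (~a & p)]: least fixpoint, start Z0 = Sat((~a & p)) = {q1}, add states in Sat(a) with some successor in Z. Already a fixed point.
Sat(E[a U (~a & p)]) = {q1}

{q1}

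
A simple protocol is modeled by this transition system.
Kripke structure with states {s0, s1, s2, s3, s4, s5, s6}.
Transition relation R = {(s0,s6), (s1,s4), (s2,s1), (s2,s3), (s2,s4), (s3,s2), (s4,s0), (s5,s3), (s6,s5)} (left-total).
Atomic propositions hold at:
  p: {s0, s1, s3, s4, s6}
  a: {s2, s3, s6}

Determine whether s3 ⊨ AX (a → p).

Sat(a → p) = {s0, s1, s3, s4, s5, s6}
Sat(AX (a → p)) = {s : every successor in {s0, s1, s3, s4, s5, s6}} = {s0, s1, s2, s4, s5, s6}
s3 ∉ Sat(AX (a → p)) = {s0, s1, s2, s4, s5, s6}, so the formula does not hold at s3.

No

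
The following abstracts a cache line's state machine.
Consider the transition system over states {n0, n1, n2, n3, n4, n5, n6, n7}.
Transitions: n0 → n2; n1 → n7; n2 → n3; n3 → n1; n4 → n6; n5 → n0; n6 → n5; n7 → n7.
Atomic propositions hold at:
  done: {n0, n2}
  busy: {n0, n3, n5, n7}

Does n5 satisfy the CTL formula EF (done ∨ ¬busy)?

Sat(¬busy) = {n1, n2, n4, n6}
Sat(done ∨ ¬busy) = {n0, n1, n2, n4, n6}
EF (done ∨ ¬busy): least fixpoint, start Z0 = {n0, n1, n2, n4, n6}, add states with some successor in Z. Z1 = {n0, n1, n2, n3, n4, n5, n6}; fixed.
Sat(EF (done ∨ ¬busy)) = {n0, n1, n2, n3, n4, n5, n6}
n5 ∈ Sat(EF (done ∨ ¬busy)) = {n0, n1, n2, n3, n4, n5, n6}, so the formula holds at n5.

Yes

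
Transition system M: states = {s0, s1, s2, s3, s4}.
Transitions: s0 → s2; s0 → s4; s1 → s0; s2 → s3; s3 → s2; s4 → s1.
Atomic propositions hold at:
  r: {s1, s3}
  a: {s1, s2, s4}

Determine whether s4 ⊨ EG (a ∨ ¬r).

Yes

Sat(¬r) = {s0, s2, s4}
Sat(a ∨ ¬r) = {s0, s1, s2, s4}
EG (a ∨ ¬r): greatest fixpoint, start Z0 = {s0, s1, s2, s4}, keep only states in Sat with some successor in Z. Z1 = {s0, s1, s4}; fixed.
Sat(EG (a ∨ ¬r)) = {s0, s1, s4}
s4 ∈ Sat(EG (a ∨ ¬r)) = {s0, s1, s4}, so the formula holds at s4.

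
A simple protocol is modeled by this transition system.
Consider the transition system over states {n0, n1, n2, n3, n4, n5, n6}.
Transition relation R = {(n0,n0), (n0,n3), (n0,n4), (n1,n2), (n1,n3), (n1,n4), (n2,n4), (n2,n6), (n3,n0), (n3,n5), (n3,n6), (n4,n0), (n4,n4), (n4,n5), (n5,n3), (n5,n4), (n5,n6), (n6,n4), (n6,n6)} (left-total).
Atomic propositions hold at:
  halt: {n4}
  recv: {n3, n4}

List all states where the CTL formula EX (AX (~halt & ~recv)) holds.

{n0, n1, n5}

Sat(~halt) = {n0, n1, n2, n3, n5, n6}
Sat(~recv) = {n0, n1, n2, n5, n6}
Sat(~halt & ~recv) = {n0, n1, n2, n5, n6}
Sat(AX (~halt & ~recv)) = {s : every successor in {n0, n1, n2, n5, n6}} = {n3}
Sat(EX (AX (~halt & ~recv))) = {s : some successor in {n3}} = {n0, n1, n5}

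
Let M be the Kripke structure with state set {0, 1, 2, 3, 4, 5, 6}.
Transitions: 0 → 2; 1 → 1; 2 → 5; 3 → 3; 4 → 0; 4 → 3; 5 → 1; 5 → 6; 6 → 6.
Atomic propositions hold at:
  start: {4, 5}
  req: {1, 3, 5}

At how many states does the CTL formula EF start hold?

EF start: least fixpoint, start Z0 = {4, 5}, add states with some successor in Z. Z1 = {2, 4, 5}; Z2 = {0, 2, 4, 5}; fixed.
Sat(EF start) = {0, 2, 4, 5}
|Sat(EF start)| = |{0, 2, 4, 5}| = 4.

4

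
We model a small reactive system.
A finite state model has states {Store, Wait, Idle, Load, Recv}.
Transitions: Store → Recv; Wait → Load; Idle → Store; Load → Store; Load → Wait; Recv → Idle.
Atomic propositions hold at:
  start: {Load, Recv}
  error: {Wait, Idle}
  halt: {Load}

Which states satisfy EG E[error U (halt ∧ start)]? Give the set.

Sat(halt ∧ start) = {Load}
E[error U (halt ∧ start)]: least fixpoint, start Z0 = Sat((halt ∧ start)) = {Load}, add states in Sat(error) with some successor in Z. Z1 = {Wait, Load}; fixed.
Sat(E[error U (halt ∧ start)]) = {Wait, Load}
EG E[error U (halt ∧ start)]: greatest fixpoint, start Z0 = {Wait, Load}, keep only states in Sat with some successor in Z. Already a fixed point.
Sat(EG E[error U (halt ∧ start)]) = {Wait, Load}

{Wait, Load}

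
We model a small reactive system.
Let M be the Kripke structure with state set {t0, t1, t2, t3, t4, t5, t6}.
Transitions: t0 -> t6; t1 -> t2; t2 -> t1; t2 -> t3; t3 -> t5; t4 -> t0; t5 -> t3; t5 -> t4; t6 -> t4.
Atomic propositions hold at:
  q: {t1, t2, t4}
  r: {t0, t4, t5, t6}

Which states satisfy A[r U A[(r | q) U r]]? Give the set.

Sat(r | q) = {t0, t1, t2, t4, t5, t6}
A[(r | q) U r]: least fixpoint, start Z0 = Sat(r) = {t0, t4, t5, t6}, add states in Sat(r | q) with every successor in Z. Already a fixed point.
Sat(A[(r | q) U r]) = {t0, t4, t5, t6}
A[r U A[(r | q) U r]]: least fixpoint, start Z0 = Sat(A[(r | q) U r]) = {t0, t4, t5, t6}, add states in Sat(r) with every successor in Z. Already a fixed point.
Sat(A[r U A[(r | q) U r]]) = {t0, t4, t5, t6}

{t0, t4, t5, t6}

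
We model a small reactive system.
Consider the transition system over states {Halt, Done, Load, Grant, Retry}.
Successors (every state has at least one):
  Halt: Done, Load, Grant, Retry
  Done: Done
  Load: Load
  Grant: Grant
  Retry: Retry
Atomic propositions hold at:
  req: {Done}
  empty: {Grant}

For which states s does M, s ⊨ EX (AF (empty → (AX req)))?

{Halt, Done, Load, Retry}

Sat(AX req) = {s : every successor in {Done}} = {Done}
Sat(empty → (AX req)) = {Halt, Done, Load, Retry}
AF (empty → (AX req)): least fixpoint, start Z0 = {Halt, Done, Load, Retry}, add states with every successor in Z. Already a fixed point.
Sat(AF (empty → (AX req))) = {Halt, Done, Load, Retry}
Sat(EX (AF (empty → (AX req)))) = {s : some successor in {Halt, Done, Load, Retry}} = {Halt, Done, Load, Retry}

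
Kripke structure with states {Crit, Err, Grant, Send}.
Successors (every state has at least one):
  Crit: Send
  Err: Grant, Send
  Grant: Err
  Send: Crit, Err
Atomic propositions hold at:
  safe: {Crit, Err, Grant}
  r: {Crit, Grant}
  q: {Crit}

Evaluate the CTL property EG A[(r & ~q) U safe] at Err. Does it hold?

Yes

Sat(~q) = {Err, Grant, Send}
Sat(r & ~q) = {Grant}
A[(r & ~q) U safe]: least fixpoint, start Z0 = Sat(safe) = {Crit, Err, Grant}, add states in Sat(r & ~q) with every successor in Z. Already a fixed point.
Sat(A[(r & ~q) U safe]) = {Crit, Err, Grant}
EG A[(r & ~q) U safe]: greatest fixpoint, start Z0 = {Crit, Err, Grant}, keep only states in Sat with some successor in Z. Z1 = {Err, Grant}; fixed.
Sat(EG A[(r & ~q) U safe]) = {Err, Grant}
Err ∈ Sat(EG A[(r & ~q) U safe]) = {Err, Grant}, so the formula holds at Err.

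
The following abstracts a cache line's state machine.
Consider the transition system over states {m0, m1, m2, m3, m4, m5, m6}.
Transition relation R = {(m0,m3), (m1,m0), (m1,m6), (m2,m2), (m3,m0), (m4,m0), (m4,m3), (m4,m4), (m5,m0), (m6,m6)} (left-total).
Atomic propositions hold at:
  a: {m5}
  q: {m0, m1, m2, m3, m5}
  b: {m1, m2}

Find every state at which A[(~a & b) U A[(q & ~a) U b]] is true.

{m1, m2}

Sat(~a) = {m0, m1, m2, m3, m4, m6}
Sat(~a & b) = {m1, m2}
Sat(q & ~a) = {m0, m1, m2, m3}
A[(q & ~a) U b]: least fixpoint, start Z0 = Sat(b) = {m1, m2}, add states in Sat(q & ~a) with every successor in Z. Already a fixed point.
Sat(A[(q & ~a) U b]) = {m1, m2}
A[(~a & b) U A[(q & ~a) U b]]: least fixpoint, start Z0 = Sat(A[(q & ~a) U b]) = {m1, m2}, add states in Sat(~a & b) with every successor in Z. Already a fixed point.
Sat(A[(~a & b) U A[(q & ~a) U b]]) = {m1, m2}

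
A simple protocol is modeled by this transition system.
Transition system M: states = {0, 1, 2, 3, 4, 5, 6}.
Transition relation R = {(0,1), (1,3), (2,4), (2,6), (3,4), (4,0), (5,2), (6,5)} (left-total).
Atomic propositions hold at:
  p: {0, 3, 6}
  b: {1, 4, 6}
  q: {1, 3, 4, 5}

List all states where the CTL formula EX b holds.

{0, 2, 3}

Sat(EX b) = {s : some successor in {1, 4, 6}} = {0, 2, 3}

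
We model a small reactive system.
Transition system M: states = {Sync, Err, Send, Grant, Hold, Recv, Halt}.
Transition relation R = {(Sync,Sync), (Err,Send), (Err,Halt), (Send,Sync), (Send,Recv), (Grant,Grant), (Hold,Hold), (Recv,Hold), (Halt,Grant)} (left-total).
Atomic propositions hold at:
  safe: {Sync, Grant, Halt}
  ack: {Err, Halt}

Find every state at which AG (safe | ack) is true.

{Sync, Grant, Halt}

Sat(safe | ack) = {Sync, Err, Grant, Halt}
AG (safe | ack): greatest fixpoint, start Z0 = {Sync, Err, Grant, Halt}, keep only states in Sat with every successor in Z. Z1 = {Sync, Grant, Halt}; fixed.
Sat(AG (safe | ack)) = {Sync, Grant, Halt}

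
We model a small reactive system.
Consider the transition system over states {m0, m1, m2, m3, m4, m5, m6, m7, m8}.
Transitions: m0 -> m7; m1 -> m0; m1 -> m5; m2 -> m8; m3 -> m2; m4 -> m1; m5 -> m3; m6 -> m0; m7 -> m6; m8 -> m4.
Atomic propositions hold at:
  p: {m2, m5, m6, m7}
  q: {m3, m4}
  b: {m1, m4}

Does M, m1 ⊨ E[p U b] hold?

E[p U b]: least fixpoint, start Z0 = Sat(b) = {m1, m4}, add states in Sat(p) with some successor in Z. Already a fixed point.
Sat(E[p U b]) = {m1, m4}
m1 ∈ Sat(E[p U b]) = {m1, m4}, so the formula holds at m1.

Yes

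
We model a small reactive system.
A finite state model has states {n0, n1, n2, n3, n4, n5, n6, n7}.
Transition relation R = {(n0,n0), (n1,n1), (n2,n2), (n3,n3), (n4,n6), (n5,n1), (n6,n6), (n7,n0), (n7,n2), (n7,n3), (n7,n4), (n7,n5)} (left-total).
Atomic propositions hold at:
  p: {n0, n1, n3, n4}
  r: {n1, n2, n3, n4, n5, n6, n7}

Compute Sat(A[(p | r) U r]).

Sat(p | r) = {n0, n1, n2, n3, n4, n5, n6, n7}
A[(p | r) U r]: least fixpoint, start Z0 = Sat(r) = {n1, n2, n3, n4, n5, n6, n7}, add states in Sat(p | r) with every successor in Z. Already a fixed point.
Sat(A[(p | r) U r]) = {n1, n2, n3, n4, n5, n6, n7}

{n1, n2, n3, n4, n5, n6, n7}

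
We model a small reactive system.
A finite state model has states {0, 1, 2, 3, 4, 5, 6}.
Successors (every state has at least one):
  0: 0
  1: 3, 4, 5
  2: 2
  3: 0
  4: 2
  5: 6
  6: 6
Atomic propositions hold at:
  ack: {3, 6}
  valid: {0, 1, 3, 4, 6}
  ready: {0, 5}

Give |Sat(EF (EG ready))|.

EG ready: greatest fixpoint, start Z0 = {0, 5}, keep only states in Sat with some successor in Z. Z1 = {0}; fixed.
Sat(EG ready) = {0}
EF (EG ready): least fixpoint, start Z0 = {0}, add states with some successor in Z. Z1 = {0, 3}; Z2 = {0, 1, 3}; fixed.
Sat(EF (EG ready)) = {0, 1, 3}
|Sat(EF (EG ready))| = |{0, 1, 3}| = 3.

3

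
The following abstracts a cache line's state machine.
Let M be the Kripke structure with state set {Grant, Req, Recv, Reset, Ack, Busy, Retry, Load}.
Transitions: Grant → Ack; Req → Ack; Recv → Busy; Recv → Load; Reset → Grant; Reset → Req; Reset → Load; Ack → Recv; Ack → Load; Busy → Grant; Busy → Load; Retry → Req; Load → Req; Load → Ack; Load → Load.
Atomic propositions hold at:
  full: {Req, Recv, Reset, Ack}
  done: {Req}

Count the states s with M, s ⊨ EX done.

3

Sat(EX done) = {s : some successor in {Req}} = {Reset, Retry, Load}
|Sat(EX done)| = |{Reset, Retry, Load}| = 3.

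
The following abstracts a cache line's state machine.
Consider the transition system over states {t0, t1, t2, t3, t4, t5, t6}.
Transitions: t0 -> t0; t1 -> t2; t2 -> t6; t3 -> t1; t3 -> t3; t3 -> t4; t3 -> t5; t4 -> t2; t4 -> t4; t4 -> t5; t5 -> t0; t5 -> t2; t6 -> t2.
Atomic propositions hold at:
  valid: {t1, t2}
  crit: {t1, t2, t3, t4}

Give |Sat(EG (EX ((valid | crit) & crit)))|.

2

Sat(valid | crit) = {t1, t2, t3, t4}
Sat((valid | crit) & crit) = {t1, t2, t3, t4}
Sat(EX ((valid | crit) & crit)) = {s : some successor in {t1, t2, t3, t4}} = {t1, t3, t4, t5, t6}
EG (EX ((valid | crit) & crit)): greatest fixpoint, start Z0 = {t1, t3, t4, t5, t6}, keep only states in Sat with some successor in Z. Z1 = {t3, t4}; fixed.
Sat(EG (EX ((valid | crit) & crit))) = {t3, t4}
|Sat(EG (EX ((valid | crit) & crit)))| = |{t3, t4}| = 2.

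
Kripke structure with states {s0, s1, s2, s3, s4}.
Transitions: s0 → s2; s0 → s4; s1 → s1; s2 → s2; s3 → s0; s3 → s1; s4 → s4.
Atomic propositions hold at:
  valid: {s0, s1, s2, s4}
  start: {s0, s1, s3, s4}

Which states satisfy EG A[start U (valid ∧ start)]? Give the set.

Sat(valid ∧ start) = {s0, s1, s4}
A[start U (valid ∧ start)]: least fixpoint, start Z0 = Sat((valid ∧ start)) = {s0, s1, s4}, add states in Sat(start) with every successor in Z. Z1 = {s0, s1, s3, s4}; fixed.
Sat(A[start U (valid ∧ start)]) = {s0, s1, s3, s4}
EG A[start U (valid ∧ start)]: greatest fixpoint, start Z0 = {s0, s1, s3, s4}, keep only states in Sat with some successor in Z. Already a fixed point.
Sat(EG A[start U (valid ∧ start)]) = {s0, s1, s3, s4}

{s0, s1, s3, s4}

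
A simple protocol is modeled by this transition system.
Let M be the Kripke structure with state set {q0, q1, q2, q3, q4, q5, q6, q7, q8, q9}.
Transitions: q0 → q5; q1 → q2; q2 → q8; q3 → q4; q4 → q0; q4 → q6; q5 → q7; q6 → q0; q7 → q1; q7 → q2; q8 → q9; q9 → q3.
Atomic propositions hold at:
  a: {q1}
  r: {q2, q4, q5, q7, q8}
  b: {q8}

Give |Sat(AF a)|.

1

AF a: least fixpoint, start Z0 = {q1}, add states with every successor in Z. Already a fixed point.
Sat(AF a) = {q1}
|Sat(AF a)| = |{q1}| = 1.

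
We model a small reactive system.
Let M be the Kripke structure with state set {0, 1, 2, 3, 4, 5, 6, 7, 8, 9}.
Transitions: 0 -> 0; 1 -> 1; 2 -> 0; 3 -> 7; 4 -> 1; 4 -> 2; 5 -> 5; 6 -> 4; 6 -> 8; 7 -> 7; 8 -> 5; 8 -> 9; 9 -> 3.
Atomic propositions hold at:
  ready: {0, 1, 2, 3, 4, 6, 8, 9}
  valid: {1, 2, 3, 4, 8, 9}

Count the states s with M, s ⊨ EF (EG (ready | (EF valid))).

EF valid: least fixpoint, start Z0 = {1, 2, 3, 4, 8, 9}, add states with some successor in Z. Z1 = {1, 2, 3, 4, 6, 8, 9}; fixed.
Sat(EF valid) = {1, 2, 3, 4, 6, 8, 9}
Sat(ready | (EF valid)) = {0, 1, 2, 3, 4, 6, 8, 9}
EG (ready | (EF valid)): greatest fixpoint, start Z0 = {0, 1, 2, 3, 4, 6, 8, 9}, keep only states in Sat with some successor in Z. Z1 = {0, 1, 2, 4, 6, 8, 9}; Z2 = {0, 1, 2, 4, 6, 8}; Z3 = {0, 1, 2, 4, 6}; fixed.
Sat(EG (ready | (EF valid))) = {0, 1, 2, 4, 6}
EF (EG (ready | (EF valid))): least fixpoint, start Z0 = {0, 1, 2, 4, 6}, add states with some successor in Z. Already a fixed point.
Sat(EF (EG (ready | (EF valid)))) = {0, 1, 2, 4, 6}
|Sat(EF (EG (ready | (EF valid))))| = |{0, 1, 2, 4, 6}| = 5.

5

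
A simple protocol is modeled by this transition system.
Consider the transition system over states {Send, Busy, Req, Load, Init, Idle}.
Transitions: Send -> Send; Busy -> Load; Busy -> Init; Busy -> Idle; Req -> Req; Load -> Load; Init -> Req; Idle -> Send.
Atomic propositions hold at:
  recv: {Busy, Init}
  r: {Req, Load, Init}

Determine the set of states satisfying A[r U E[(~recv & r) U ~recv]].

Sat(~recv) = {Send, Req, Load, Idle}
Sat(~recv & r) = {Req, Load}
E[(~recv & r) U ~recv]: least fixpoint, start Z0 = Sat(~recv) = {Send, Req, Load, Idle}, add states in Sat(~recv & r) with some successor in Z. Already a fixed point.
Sat(E[(~recv & r) U ~recv]) = {Send, Req, Load, Idle}
A[r U E[(~recv & r) U ~recv]]: least fixpoint, start Z0 = Sat(E[(~recv & r) U ~recv]) = {Send, Req, Load, Idle}, add states in Sat(r) with every successor in Z. Z1 = {Send, Req, Load, Init, Idle}; fixed.
Sat(A[r U E[(~recv & r) U ~recv]]) = {Send, Req, Load, Init, Idle}

{Send, Req, Load, Init, Idle}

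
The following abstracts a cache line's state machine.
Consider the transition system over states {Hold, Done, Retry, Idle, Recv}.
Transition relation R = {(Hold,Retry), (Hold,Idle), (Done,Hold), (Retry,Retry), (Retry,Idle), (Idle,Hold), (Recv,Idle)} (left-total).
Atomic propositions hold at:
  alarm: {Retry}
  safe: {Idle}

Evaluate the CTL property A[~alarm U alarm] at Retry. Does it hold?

Sat(~alarm) = {Hold, Done, Idle, Recv}
A[~alarm U alarm]: least fixpoint, start Z0 = Sat(alarm) = {Retry}, add states in Sat(~alarm) with every successor in Z. Already a fixed point.
Sat(A[~alarm U alarm]) = {Retry}
Retry ∈ Sat(A[~alarm U alarm]) = {Retry}, so the formula holds at Retry.

Yes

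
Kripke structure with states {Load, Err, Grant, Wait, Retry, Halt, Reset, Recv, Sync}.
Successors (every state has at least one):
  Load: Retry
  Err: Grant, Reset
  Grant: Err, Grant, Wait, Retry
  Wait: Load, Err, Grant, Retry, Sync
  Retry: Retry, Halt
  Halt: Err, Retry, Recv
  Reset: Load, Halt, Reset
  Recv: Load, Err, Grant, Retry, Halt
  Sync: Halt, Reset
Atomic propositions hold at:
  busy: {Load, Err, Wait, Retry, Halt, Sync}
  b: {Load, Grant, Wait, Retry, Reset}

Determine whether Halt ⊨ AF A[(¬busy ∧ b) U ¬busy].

Sat(¬busy) = {Grant, Reset, Recv}
Sat(¬busy ∧ b) = {Grant, Reset}
A[(¬busy ∧ b) U ¬busy]: least fixpoint, start Z0 = Sat(¬busy) = {Grant, Reset, Recv}, add states in Sat(¬busy ∧ b) with every successor in Z. Already a fixed point.
Sat(A[(¬busy ∧ b) U ¬busy]) = {Grant, Reset, Recv}
AF A[(¬busy ∧ b) U ¬busy]: least fixpoint, start Z0 = {Grant, Reset, Recv}, add states with every successor in Z. Z1 = {Err, Grant, Reset, Recv}; fixed.
Sat(AF A[(¬busy ∧ b) U ¬busy]) = {Err, Grant, Reset, Recv}
Halt ∉ Sat(AF A[(¬busy ∧ b) U ¬busy]) = {Err, Grant, Reset, Recv}, so the formula does not hold at Halt.

No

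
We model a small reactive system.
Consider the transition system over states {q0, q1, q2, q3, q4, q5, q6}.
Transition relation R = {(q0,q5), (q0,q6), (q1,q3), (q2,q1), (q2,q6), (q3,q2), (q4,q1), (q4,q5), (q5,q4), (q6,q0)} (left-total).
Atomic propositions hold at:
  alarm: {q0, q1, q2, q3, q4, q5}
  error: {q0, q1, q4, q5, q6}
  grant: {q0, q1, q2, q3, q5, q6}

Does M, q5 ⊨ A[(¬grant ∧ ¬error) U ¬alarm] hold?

Sat(¬grant) = {q4}
Sat(¬error) = {q2, q3}
Sat(¬grant ∧ ¬error) = ∅
Sat(¬alarm) = {q6}
A[(¬grant ∧ ¬error) U ¬alarm]: least fixpoint, start Z0 = Sat(¬alarm) = {q6}, add states in Sat(¬grant ∧ ¬error) with every successor in Z. Already a fixed point.
Sat(A[(¬grant ∧ ¬error) U ¬alarm]) = {q6}
q5 ∉ Sat(A[(¬grant ∧ ¬error) U ¬alarm]) = {q6}, so the formula does not hold at q5.

No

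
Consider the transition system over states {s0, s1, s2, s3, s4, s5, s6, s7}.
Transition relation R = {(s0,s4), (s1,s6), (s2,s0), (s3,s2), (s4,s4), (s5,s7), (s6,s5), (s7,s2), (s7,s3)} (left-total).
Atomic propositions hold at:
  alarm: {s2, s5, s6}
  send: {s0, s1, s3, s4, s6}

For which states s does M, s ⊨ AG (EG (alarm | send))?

Sat(alarm | send) = {s0, s1, s2, s3, s4, s5, s6}
EG (alarm | send): greatest fixpoint, start Z0 = {s0, s1, s2, s3, s4, s5, s6}, keep only states in Sat with some successor in Z. Z1 = {s0, s1, s2, s3, s4, s6}; Z2 = {s0, s1, s2, s3, s4}; Z3 = {s0, s2, s3, s4}; fixed.
Sat(EG (alarm | send)) = {s0, s2, s3, s4}
AG (EG (alarm | send)): greatest fixpoint, start Z0 = {s0, s2, s3, s4}, keep only states in Sat with every successor in Z. Already a fixed point.
Sat(AG (EG (alarm | send))) = {s0, s2, s3, s4}

{s0, s2, s3, s4}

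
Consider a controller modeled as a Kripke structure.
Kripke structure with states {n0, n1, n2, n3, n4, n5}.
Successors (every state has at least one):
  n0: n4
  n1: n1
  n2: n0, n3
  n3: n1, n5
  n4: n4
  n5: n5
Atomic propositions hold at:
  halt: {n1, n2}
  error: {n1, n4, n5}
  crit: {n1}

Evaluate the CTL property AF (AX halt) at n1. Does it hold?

Sat(AX halt) = {s : every successor in {n1, n2}} = {n1}
AF (AX halt): least fixpoint, start Z0 = {n1}, add states with every successor in Z. Already a fixed point.
Sat(AF (AX halt)) = {n1}
n1 ∈ Sat(AF (AX halt)) = {n1}, so the formula holds at n1.

Yes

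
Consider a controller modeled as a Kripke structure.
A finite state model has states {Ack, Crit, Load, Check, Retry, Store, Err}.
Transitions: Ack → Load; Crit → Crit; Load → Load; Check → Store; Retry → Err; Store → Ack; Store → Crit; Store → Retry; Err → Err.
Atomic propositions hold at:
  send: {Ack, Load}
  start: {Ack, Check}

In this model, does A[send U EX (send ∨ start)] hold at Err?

Sat(send ∨ start) = {Ack, Load, Check}
Sat(EX (send ∨ start)) = {s : some successor in {Ack, Load, Check}} = {Ack, Load, Store}
A[send U EX (send ∨ start)]: least fixpoint, start Z0 = Sat(EX (send ∨ start)) = {Ack, Load, Store}, add states in Sat(send) with every successor in Z. Already a fixed point.
Sat(A[send U EX (send ∨ start)]) = {Ack, Load, Store}
Err ∉ Sat(A[send U EX (send ∨ start)]) = {Ack, Load, Store}, so the formula does not hold at Err.

No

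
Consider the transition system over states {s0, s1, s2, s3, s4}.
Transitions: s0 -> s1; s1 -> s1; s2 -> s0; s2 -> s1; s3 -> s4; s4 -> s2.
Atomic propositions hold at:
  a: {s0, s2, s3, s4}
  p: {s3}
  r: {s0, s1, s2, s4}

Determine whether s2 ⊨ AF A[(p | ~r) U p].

Sat(~r) = {s3}
Sat(p | ~r) = {s3}
A[(p | ~r) U p]: least fixpoint, start Z0 = Sat(p) = {s3}, add states in Sat(p | ~r) with every successor in Z. Already a fixed point.
Sat(A[(p | ~r) U p]) = {s3}
AF A[(p | ~r) U p]: least fixpoint, start Z0 = {s3}, add states with every successor in Z. Already a fixed point.
Sat(AF A[(p | ~r) U p]) = {s3}
s2 ∉ Sat(AF A[(p | ~r) U p]) = {s3}, so the formula does not hold at s2.

No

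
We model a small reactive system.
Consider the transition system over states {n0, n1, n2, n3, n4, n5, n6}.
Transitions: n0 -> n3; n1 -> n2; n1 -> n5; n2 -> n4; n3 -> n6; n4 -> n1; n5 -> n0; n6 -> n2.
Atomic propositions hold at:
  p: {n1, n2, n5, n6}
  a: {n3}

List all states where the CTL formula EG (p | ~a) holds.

Sat(~a) = {n0, n1, n2, n4, n5, n6}
Sat(p | ~a) = {n0, n1, n2, n4, n5, n6}
EG (p | ~a): greatest fixpoint, start Z0 = {n0, n1, n2, n4, n5, n6}, keep only states in Sat with some successor in Z. Z1 = {n1, n2, n4, n5, n6}; Z2 = {n1, n2, n4, n6}; fixed.
Sat(EG (p | ~a)) = {n1, n2, n4, n6}

{n1, n2, n4, n6}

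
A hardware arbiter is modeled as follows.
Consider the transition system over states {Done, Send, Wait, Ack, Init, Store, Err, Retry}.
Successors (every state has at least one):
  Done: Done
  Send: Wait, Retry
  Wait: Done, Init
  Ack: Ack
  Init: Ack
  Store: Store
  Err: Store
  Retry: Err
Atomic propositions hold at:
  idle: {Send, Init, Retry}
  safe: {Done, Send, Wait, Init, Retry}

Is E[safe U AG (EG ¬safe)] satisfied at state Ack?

Sat(¬safe) = {Ack, Store, Err}
EG ¬safe: greatest fixpoint, start Z0 = {Ack, Store, Err}, keep only states in Sat with some successor in Z. Already a fixed point.
Sat(EG ¬safe) = {Ack, Store, Err}
AG (EG ¬safe): greatest fixpoint, start Z0 = {Ack, Store, Err}, keep only states in Sat with every successor in Z. Already a fixed point.
Sat(AG (EG ¬safe)) = {Ack, Store, Err}
E[safe U AG (EG ¬safe)]: least fixpoint, start Z0 = Sat(AG (EG ¬safe)) = {Ack, Store, Err}, add states in Sat(safe) with some successor in Z. Z1 = {Ack, Init, Store, Err, Retry}; Z2 = {Send, Wait, Ack, Init, Store, Err, Retry}; fixed.
Sat(E[safe U AG (EG ¬safe)]) = {Send, Wait, Ack, Init, Store, Err, Retry}
Ack ∈ Sat(E[safe U AG (EG ¬safe)]) = {Send, Wait, Ack, Init, Store, Err, Retry}, so the formula holds at Ack.

Yes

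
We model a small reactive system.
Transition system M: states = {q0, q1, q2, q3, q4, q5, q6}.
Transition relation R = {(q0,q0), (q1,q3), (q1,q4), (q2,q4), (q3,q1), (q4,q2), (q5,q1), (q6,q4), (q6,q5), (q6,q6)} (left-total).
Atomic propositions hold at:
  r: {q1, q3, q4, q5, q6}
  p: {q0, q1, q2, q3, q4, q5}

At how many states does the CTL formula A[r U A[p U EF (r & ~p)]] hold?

Sat(~p) = {q6}
Sat(r & ~p) = {q6}
EF (r & ~p): least fixpoint, start Z0 = {q6}, add states with some successor in Z. Already a fixed point.
Sat(EF (r & ~p)) = {q6}
A[p U EF (r & ~p)]: least fixpoint, start Z0 = Sat(EF (r & ~p)) = {q6}, add states in Sat(p) with every successor in Z. Already a fixed point.
Sat(A[p U EF (r & ~p)]) = {q6}
A[r U A[p U EF (r & ~p)]]: least fixpoint, start Z0 = Sat(A[p U EF (r & ~p)]) = {q6}, add states in Sat(r) with every successor in Z. Already a fixed point.
Sat(A[r U A[p U EF (r & ~p)]]) = {q6}
|Sat(A[r U A[p U EF (r & ~p)]])| = |{q6}| = 1.

1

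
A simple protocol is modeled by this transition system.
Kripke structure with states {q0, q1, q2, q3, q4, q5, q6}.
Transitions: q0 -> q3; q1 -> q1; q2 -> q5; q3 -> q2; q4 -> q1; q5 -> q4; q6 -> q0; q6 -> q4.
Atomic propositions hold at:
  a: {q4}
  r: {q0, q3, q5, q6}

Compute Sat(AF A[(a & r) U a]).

Sat(a & r) = ∅
A[(a & r) U a]: least fixpoint, start Z0 = Sat(a) = {q4}, add states in Sat(a & r) with every successor in Z. Already a fixed point.
Sat(A[(a & r) U a]) = {q4}
AF A[(a & r) U a]: least fixpoint, start Z0 = {q4}, add states with every successor in Z. Z1 = {q4, q5}; Z2 = {q2, q4, q5}; Z3 = {q2, q3, q4, q5}; Z4 = {q0, q2, q3, q4, q5}; Z5 = {q0, q2, q3, q4, q5, q6}; fixed.
Sat(AF A[(a & r) U a]) = {q0, q2, q3, q4, q5, q6}

{q0, q2, q3, q4, q5, q6}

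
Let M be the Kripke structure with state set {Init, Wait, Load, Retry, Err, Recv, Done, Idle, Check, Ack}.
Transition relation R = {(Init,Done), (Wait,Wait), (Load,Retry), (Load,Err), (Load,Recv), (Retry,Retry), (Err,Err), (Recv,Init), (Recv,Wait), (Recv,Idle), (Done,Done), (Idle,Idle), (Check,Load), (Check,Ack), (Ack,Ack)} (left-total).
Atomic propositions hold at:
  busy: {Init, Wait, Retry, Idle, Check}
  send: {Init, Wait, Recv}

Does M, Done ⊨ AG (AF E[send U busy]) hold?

No

E[send U busy]: least fixpoint, start Z0 = Sat(busy) = {Init, Wait, Retry, Idle, Check}, add states in Sat(send) with some successor in Z. Z1 = {Init, Wait, Retry, Recv, Idle, Check}; fixed.
Sat(E[send U busy]) = {Init, Wait, Retry, Recv, Idle, Check}
AF E[send U busy]: least fixpoint, start Z0 = {Init, Wait, Retry, Recv, Idle, Check}, add states with every successor in Z. Already a fixed point.
Sat(AF E[send U busy]) = {Init, Wait, Retry, Recv, Idle, Check}
AG (AF E[send U busy]): greatest fixpoint, start Z0 = {Init, Wait, Retry, Recv, Idle, Check}, keep only states in Sat with every successor in Z. Z1 = {Wait, Retry, Recv, Idle}; Z2 = {Wait, Retry, Idle}; fixed.
Sat(AG (AF E[send U busy])) = {Wait, Retry, Idle}
Done ∉ Sat(AG (AF E[send U busy])) = {Wait, Retry, Idle}, so the formula does not hold at Done.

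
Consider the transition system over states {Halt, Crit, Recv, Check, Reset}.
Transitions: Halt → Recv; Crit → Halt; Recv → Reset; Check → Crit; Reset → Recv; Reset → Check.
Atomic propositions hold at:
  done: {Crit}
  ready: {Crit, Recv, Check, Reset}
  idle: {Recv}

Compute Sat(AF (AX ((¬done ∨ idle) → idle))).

{Halt, Crit, Check}

Sat(¬done) = {Halt, Recv, Check, Reset}
Sat(¬done ∨ idle) = {Halt, Recv, Check, Reset}
Sat((¬done ∨ idle) → idle) = {Crit, Recv}
Sat(AX ((¬done ∨ idle) → idle)) = {s : every successor in {Crit, Recv}} = {Halt, Check}
AF (AX ((¬done ∨ idle) → idle)): least fixpoint, start Z0 = {Halt, Check}, add states with every successor in Z. Z1 = {Halt, Crit, Check}; fixed.
Sat(AF (AX ((¬done ∨ idle) → idle))) = {Halt, Crit, Check}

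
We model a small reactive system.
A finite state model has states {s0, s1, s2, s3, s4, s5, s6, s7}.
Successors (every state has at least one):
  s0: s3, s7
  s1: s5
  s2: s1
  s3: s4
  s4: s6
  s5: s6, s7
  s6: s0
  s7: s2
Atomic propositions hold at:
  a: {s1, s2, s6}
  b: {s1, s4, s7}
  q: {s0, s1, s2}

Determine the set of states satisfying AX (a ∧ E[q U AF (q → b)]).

{s2, s4, s7}

Sat(q → b) = {s1, s3, s4, s5, s6, s7}
AF (q → b): least fixpoint, start Z0 = {s1, s3, s4, s5, s6, s7}, add states with every successor in Z. Z1 = {s0, s1, s2, s3, s4, s5, s6, s7}; fixed.
Sat(AF (q → b)) = {s0, s1, s2, s3, s4, s5, s6, s7}
E[q U AF (q → b)]: least fixpoint, start Z0 = Sat(AF (q → b)) = {s0, s1, s2, s3, s4, s5, s6, s7}, add states in Sat(q) with some successor in Z. Already a fixed point.
Sat(E[q U AF (q → b)]) = {s0, s1, s2, s3, s4, s5, s6, s7}
Sat(a ∧ E[q U AF (q → b)]) = {s1, s2, s6}
Sat(AX (a ∧ E[q U AF (q → b)])) = {s : every successor in {s1, s2, s6}} = {s2, s4, s7}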